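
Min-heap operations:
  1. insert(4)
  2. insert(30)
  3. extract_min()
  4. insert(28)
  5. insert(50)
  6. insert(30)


insert(4) -> [4]
insert(30) -> [4, 30]
extract_min()->4, [30]
insert(28) -> [28, 30]
insert(50) -> [28, 30, 50]
insert(30) -> [28, 30, 50, 30]

Final heap: [28, 30, 50, 30]


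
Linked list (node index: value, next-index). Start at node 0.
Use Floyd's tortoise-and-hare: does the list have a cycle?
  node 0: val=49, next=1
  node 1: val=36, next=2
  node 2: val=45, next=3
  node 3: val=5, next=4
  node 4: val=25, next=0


Floyd's tortoise (slow, +1) and hare (fast, +2):
  init: slow=0, fast=0
  step 1: slow=1, fast=2
  step 2: slow=2, fast=4
  step 3: slow=3, fast=1
  step 4: slow=4, fast=3
  step 5: slow=0, fast=0
  slow == fast at node 0: cycle detected

Cycle: yes


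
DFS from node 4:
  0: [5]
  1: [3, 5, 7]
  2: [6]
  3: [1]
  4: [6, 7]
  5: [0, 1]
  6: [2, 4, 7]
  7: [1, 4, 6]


Visit 4, push [7, 6]
Visit 6, push [7, 2]
Visit 2, push []
Visit 7, push [1]
Visit 1, push [5, 3]
Visit 3, push []
Visit 5, push [0]
Visit 0, push []

DFS order: [4, 6, 2, 7, 1, 3, 5, 0]


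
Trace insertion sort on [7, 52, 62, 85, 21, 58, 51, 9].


Initial: [7, 52, 62, 85, 21, 58, 51, 9]
Insert 52: [7, 52, 62, 85, 21, 58, 51, 9]
Insert 62: [7, 52, 62, 85, 21, 58, 51, 9]
Insert 85: [7, 52, 62, 85, 21, 58, 51, 9]
Insert 21: [7, 21, 52, 62, 85, 58, 51, 9]
Insert 58: [7, 21, 52, 58, 62, 85, 51, 9]
Insert 51: [7, 21, 51, 52, 58, 62, 85, 9]
Insert 9: [7, 9, 21, 51, 52, 58, 62, 85]

Sorted: [7, 9, 21, 51, 52, 58, 62, 85]


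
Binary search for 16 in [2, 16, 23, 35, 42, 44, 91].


Step 1: lo=0, hi=6, mid=3, val=35
Step 2: lo=0, hi=2, mid=1, val=16

Found at index 1


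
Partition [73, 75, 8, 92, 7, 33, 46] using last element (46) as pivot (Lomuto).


Pivot: 46
  8 <= 46: swap -> [8, 75, 73, 92, 7, 33, 46]
  7 <= 46: swap -> [8, 7, 73, 92, 75, 33, 46]
  33 <= 46: swap -> [8, 7, 33, 92, 75, 73, 46]
Place pivot at 3: [8, 7, 33, 46, 75, 73, 92]

Partitioned: [8, 7, 33, 46, 75, 73, 92]


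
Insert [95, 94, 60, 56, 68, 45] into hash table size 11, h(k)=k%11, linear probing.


Insert 95: h=7 -> slot 7
Insert 94: h=6 -> slot 6
Insert 60: h=5 -> slot 5
Insert 56: h=1 -> slot 1
Insert 68: h=2 -> slot 2
Insert 45: h=1, 2 probes -> slot 3

Table: [None, 56, 68, 45, None, 60, 94, 95, None, None, None]


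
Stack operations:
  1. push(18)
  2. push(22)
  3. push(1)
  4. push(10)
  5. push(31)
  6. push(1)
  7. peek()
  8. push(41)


push(18) -> [18]
push(22) -> [18, 22]
push(1) -> [18, 22, 1]
push(10) -> [18, 22, 1, 10]
push(31) -> [18, 22, 1, 10, 31]
push(1) -> [18, 22, 1, 10, 31, 1]
peek()->1
push(41) -> [18, 22, 1, 10, 31, 1, 41]

Final stack: [18, 22, 1, 10, 31, 1, 41]


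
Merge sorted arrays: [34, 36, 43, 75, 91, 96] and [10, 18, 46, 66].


Take 10 from B
Take 18 from B
Take 34 from A
Take 36 from A
Take 43 from A
Take 46 from B
Take 66 from B

Merged: [10, 18, 34, 36, 43, 46, 66, 75, 91, 96]


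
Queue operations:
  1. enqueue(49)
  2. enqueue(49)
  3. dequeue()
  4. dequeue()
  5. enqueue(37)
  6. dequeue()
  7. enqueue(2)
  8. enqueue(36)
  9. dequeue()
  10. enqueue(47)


enqueue(49) -> [49]
enqueue(49) -> [49, 49]
dequeue()->49, [49]
dequeue()->49, []
enqueue(37) -> [37]
dequeue()->37, []
enqueue(2) -> [2]
enqueue(36) -> [2, 36]
dequeue()->2, [36]
enqueue(47) -> [36, 47]

Final queue: [36, 47]


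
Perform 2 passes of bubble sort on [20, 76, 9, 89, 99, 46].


Initial: [20, 76, 9, 89, 99, 46]
Pass 1: [20, 9, 76, 89, 46, 99] (2 swaps)
Pass 2: [9, 20, 76, 46, 89, 99] (2 swaps)

After 2 passes: [9, 20, 76, 46, 89, 99]


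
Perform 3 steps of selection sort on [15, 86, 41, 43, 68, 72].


Initial: [15, 86, 41, 43, 68, 72]
Step 1: min=15 at 0
  Swap: [15, 86, 41, 43, 68, 72]
Step 2: min=41 at 2
  Swap: [15, 41, 86, 43, 68, 72]
Step 3: min=43 at 3
  Swap: [15, 41, 43, 86, 68, 72]

After 3 steps: [15, 41, 43, 86, 68, 72]


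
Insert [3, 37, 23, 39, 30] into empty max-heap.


Insert 3: [3]
Insert 37: [37, 3]
Insert 23: [37, 3, 23]
Insert 39: [39, 37, 23, 3]
Insert 30: [39, 37, 23, 3, 30]

Final heap: [39, 37, 23, 3, 30]


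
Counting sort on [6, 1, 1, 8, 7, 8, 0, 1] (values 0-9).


Input: [6, 1, 1, 8, 7, 8, 0, 1]
Counts: [1, 3, 0, 0, 0, 0, 1, 1, 2, 0]

Sorted: [0, 1, 1, 1, 6, 7, 8, 8]


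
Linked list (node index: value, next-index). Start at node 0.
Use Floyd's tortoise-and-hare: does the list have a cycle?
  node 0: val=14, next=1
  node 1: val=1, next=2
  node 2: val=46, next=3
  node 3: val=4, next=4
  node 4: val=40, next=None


Floyd's tortoise (slow, +1) and hare (fast, +2):
  init: slow=0, fast=0
  step 1: slow=1, fast=2
  step 2: slow=2, fast=4
  step 3: fast -> None, no cycle

Cycle: no


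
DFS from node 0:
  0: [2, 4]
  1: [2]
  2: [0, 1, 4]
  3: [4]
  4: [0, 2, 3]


Visit 0, push [4, 2]
Visit 2, push [4, 1]
Visit 1, push []
Visit 4, push [3]
Visit 3, push []

DFS order: [0, 2, 1, 4, 3]


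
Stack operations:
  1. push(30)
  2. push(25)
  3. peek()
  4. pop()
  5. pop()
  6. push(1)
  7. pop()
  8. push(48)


push(30) -> [30]
push(25) -> [30, 25]
peek()->25
pop()->25, [30]
pop()->30, []
push(1) -> [1]
pop()->1, []
push(48) -> [48]

Final stack: [48]


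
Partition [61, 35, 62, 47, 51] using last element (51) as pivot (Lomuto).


Pivot: 51
  35 <= 51: swap -> [35, 61, 62, 47, 51]
  47 <= 51: swap -> [35, 47, 62, 61, 51]
Place pivot at 2: [35, 47, 51, 61, 62]

Partitioned: [35, 47, 51, 61, 62]


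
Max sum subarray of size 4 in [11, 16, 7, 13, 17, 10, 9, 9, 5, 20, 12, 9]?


[0:4]: 47
[1:5]: 53
[2:6]: 47
[3:7]: 49
[4:8]: 45
[5:9]: 33
[6:10]: 43
[7:11]: 46
[8:12]: 46

Max: 53 at [1:5]


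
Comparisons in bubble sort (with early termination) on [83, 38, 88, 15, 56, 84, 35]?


Algorithm: bubble sort (with early termination)
Input: [83, 38, 88, 15, 56, 84, 35]
Sorted: [15, 35, 38, 56, 83, 84, 88]

21


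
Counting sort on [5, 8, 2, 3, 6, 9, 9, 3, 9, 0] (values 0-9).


Input: [5, 8, 2, 3, 6, 9, 9, 3, 9, 0]
Counts: [1, 0, 1, 2, 0, 1, 1, 0, 1, 3]

Sorted: [0, 2, 3, 3, 5, 6, 8, 9, 9, 9]


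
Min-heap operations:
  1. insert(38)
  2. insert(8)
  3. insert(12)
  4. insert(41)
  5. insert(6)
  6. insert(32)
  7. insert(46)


insert(38) -> [38]
insert(8) -> [8, 38]
insert(12) -> [8, 38, 12]
insert(41) -> [8, 38, 12, 41]
insert(6) -> [6, 8, 12, 41, 38]
insert(32) -> [6, 8, 12, 41, 38, 32]
insert(46) -> [6, 8, 12, 41, 38, 32, 46]

Final heap: [6, 8, 12, 41, 38, 32, 46]


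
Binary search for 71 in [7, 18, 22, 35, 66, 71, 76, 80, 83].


Step 1: lo=0, hi=8, mid=4, val=66
Step 2: lo=5, hi=8, mid=6, val=76
Step 3: lo=5, hi=5, mid=5, val=71

Found at index 5


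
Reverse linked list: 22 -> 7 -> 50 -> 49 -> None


Step 1: curr=22, set curr.next=prev(None) | reversed so far: 22
Step 2: curr=7, set curr.next=prev(22) | reversed so far: 7 -> 22
Step 3: curr=50, set curr.next=prev(7) | reversed so far: 50 -> 7 -> 22
Step 4: curr=49, set curr.next=prev(50) | reversed so far: 49 -> 50 -> 7 -> 22

49 -> 50 -> 7 -> 22 -> None


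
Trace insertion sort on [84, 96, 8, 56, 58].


Initial: [84, 96, 8, 56, 58]
Insert 96: [84, 96, 8, 56, 58]
Insert 8: [8, 84, 96, 56, 58]
Insert 56: [8, 56, 84, 96, 58]
Insert 58: [8, 56, 58, 84, 96]

Sorted: [8, 56, 58, 84, 96]


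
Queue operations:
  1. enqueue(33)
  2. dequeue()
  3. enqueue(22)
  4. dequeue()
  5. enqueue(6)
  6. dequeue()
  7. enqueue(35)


enqueue(33) -> [33]
dequeue()->33, []
enqueue(22) -> [22]
dequeue()->22, []
enqueue(6) -> [6]
dequeue()->6, []
enqueue(35) -> [35]

Final queue: [35]


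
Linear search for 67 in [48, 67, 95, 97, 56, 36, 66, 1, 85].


i=0: 48!=67
i=1: 67==67 found!

Found at 1, 2 comps


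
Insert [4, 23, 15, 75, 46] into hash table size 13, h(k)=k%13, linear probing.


Insert 4: h=4 -> slot 4
Insert 23: h=10 -> slot 10
Insert 15: h=2 -> slot 2
Insert 75: h=10, 1 probes -> slot 11
Insert 46: h=7 -> slot 7

Table: [None, None, 15, None, 4, None, None, 46, None, None, 23, 75, None]


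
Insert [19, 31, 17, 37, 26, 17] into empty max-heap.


Insert 19: [19]
Insert 31: [31, 19]
Insert 17: [31, 19, 17]
Insert 37: [37, 31, 17, 19]
Insert 26: [37, 31, 17, 19, 26]
Insert 17: [37, 31, 17, 19, 26, 17]

Final heap: [37, 31, 17, 19, 26, 17]


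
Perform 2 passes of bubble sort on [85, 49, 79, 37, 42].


Initial: [85, 49, 79, 37, 42]
Pass 1: [49, 79, 37, 42, 85] (4 swaps)
Pass 2: [49, 37, 42, 79, 85] (2 swaps)

After 2 passes: [49, 37, 42, 79, 85]


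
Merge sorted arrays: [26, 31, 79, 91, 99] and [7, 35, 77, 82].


Take 7 from B
Take 26 from A
Take 31 from A
Take 35 from B
Take 77 from B
Take 79 from A
Take 82 from B

Merged: [7, 26, 31, 35, 77, 79, 82, 91, 99]


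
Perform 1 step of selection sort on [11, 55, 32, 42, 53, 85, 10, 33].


Initial: [11, 55, 32, 42, 53, 85, 10, 33]
Step 1: min=10 at 6
  Swap: [10, 55, 32, 42, 53, 85, 11, 33]

After 1 step: [10, 55, 32, 42, 53, 85, 11, 33]


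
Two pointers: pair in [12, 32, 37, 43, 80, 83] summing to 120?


lo=0(12)+hi=5(83)=95
lo=1(32)+hi=5(83)=115
lo=2(37)+hi=5(83)=120

Yes: 37+83=120


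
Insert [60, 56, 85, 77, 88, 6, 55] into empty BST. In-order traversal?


Insert 60: root
Insert 56: L from 60
Insert 85: R from 60
Insert 77: R from 60 -> L from 85
Insert 88: R from 60 -> R from 85
Insert 6: L from 60 -> L from 56
Insert 55: L from 60 -> L from 56 -> R from 6

In-order: [6, 55, 56, 60, 77, 85, 88]


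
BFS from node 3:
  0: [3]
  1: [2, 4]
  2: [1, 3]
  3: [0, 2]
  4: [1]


Visit 3, enqueue [0, 2]
Visit 0, enqueue []
Visit 2, enqueue [1]
Visit 1, enqueue [4]
Visit 4, enqueue []

BFS order: [3, 0, 2, 1, 4]


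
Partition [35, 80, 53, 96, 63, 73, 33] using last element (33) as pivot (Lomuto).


Pivot: 33
Place pivot at 0: [33, 80, 53, 96, 63, 73, 35]

Partitioned: [33, 80, 53, 96, 63, 73, 35]


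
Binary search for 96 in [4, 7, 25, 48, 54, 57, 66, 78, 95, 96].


Step 1: lo=0, hi=9, mid=4, val=54
Step 2: lo=5, hi=9, mid=7, val=78
Step 3: lo=8, hi=9, mid=8, val=95
Step 4: lo=9, hi=9, mid=9, val=96

Found at index 9


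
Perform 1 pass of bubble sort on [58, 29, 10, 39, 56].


Initial: [58, 29, 10, 39, 56]
Pass 1: [29, 10, 39, 56, 58] (4 swaps)

After 1 pass: [29, 10, 39, 56, 58]


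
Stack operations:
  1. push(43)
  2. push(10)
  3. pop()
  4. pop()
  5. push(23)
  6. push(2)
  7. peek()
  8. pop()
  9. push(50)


push(43) -> [43]
push(10) -> [43, 10]
pop()->10, [43]
pop()->43, []
push(23) -> [23]
push(2) -> [23, 2]
peek()->2
pop()->2, [23]
push(50) -> [23, 50]

Final stack: [23, 50]


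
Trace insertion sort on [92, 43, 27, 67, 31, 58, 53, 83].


Initial: [92, 43, 27, 67, 31, 58, 53, 83]
Insert 43: [43, 92, 27, 67, 31, 58, 53, 83]
Insert 27: [27, 43, 92, 67, 31, 58, 53, 83]
Insert 67: [27, 43, 67, 92, 31, 58, 53, 83]
Insert 31: [27, 31, 43, 67, 92, 58, 53, 83]
Insert 58: [27, 31, 43, 58, 67, 92, 53, 83]
Insert 53: [27, 31, 43, 53, 58, 67, 92, 83]
Insert 83: [27, 31, 43, 53, 58, 67, 83, 92]

Sorted: [27, 31, 43, 53, 58, 67, 83, 92]


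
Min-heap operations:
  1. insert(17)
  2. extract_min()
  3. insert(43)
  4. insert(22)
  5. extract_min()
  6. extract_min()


insert(17) -> [17]
extract_min()->17, []
insert(43) -> [43]
insert(22) -> [22, 43]
extract_min()->22, [43]
extract_min()->43, []

Final heap: []


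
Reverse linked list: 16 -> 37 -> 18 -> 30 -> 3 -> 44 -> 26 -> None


Step 1: curr=16, set curr.next=prev(None) | reversed so far: 16
Step 2: curr=37, set curr.next=prev(16) | reversed so far: 37 -> 16
Step 3: curr=18, set curr.next=prev(37) | reversed so far: 18 -> 37 -> 16
Step 4: curr=30, set curr.next=prev(18) | reversed so far: 30 -> 18 -> 37 -> 16
Step 5: curr=3, set curr.next=prev(30) | reversed so far: 3 -> 30 -> 18 -> 37 -> 16
Step 6: curr=44, set curr.next=prev(3) | reversed so far: 44 -> 3 -> 30 -> 18 -> 37 -> 16
Step 7: curr=26, set curr.next=prev(44) | reversed so far: 26 -> 44 -> 3 -> 30 -> 18 -> 37 -> 16

26 -> 44 -> 3 -> 30 -> 18 -> 37 -> 16 -> None


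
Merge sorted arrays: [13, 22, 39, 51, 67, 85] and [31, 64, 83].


Take 13 from A
Take 22 from A
Take 31 from B
Take 39 from A
Take 51 from A
Take 64 from B
Take 67 from A
Take 83 from B

Merged: [13, 22, 31, 39, 51, 64, 67, 83, 85]


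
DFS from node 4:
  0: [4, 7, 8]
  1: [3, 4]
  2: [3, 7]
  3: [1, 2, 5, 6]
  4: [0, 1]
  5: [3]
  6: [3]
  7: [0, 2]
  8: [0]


Visit 4, push [1, 0]
Visit 0, push [8, 7]
Visit 7, push [2]
Visit 2, push [3]
Visit 3, push [6, 5, 1]
Visit 1, push []
Visit 5, push []
Visit 6, push []
Visit 8, push []

DFS order: [4, 0, 7, 2, 3, 1, 5, 6, 8]


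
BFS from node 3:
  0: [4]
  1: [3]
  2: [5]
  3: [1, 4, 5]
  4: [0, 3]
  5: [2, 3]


Visit 3, enqueue [1, 4, 5]
Visit 1, enqueue []
Visit 4, enqueue [0]
Visit 5, enqueue [2]
Visit 0, enqueue []
Visit 2, enqueue []

BFS order: [3, 1, 4, 5, 0, 2]


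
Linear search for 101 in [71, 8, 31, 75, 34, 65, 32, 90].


i=0: 71!=101
i=1: 8!=101
i=2: 31!=101
i=3: 75!=101
i=4: 34!=101
i=5: 65!=101
i=6: 32!=101
i=7: 90!=101

Not found, 8 comps


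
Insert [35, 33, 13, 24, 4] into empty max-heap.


Insert 35: [35]
Insert 33: [35, 33]
Insert 13: [35, 33, 13]
Insert 24: [35, 33, 13, 24]
Insert 4: [35, 33, 13, 24, 4]

Final heap: [35, 33, 13, 24, 4]


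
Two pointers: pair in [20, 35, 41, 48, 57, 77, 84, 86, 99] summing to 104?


lo=0(20)+hi=8(99)=119
lo=0(20)+hi=7(86)=106
lo=0(20)+hi=6(84)=104

Yes: 20+84=104


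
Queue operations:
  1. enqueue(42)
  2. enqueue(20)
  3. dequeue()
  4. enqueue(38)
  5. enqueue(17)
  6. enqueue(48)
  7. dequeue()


enqueue(42) -> [42]
enqueue(20) -> [42, 20]
dequeue()->42, [20]
enqueue(38) -> [20, 38]
enqueue(17) -> [20, 38, 17]
enqueue(48) -> [20, 38, 17, 48]
dequeue()->20, [38, 17, 48]

Final queue: [38, 17, 48]


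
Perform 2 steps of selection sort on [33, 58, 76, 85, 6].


Initial: [33, 58, 76, 85, 6]
Step 1: min=6 at 4
  Swap: [6, 58, 76, 85, 33]
Step 2: min=33 at 4
  Swap: [6, 33, 76, 85, 58]

After 2 steps: [6, 33, 76, 85, 58]


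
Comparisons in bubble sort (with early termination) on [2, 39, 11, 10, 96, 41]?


Algorithm: bubble sort (with early termination)
Input: [2, 39, 11, 10, 96, 41]
Sorted: [2, 10, 11, 39, 41, 96]

12


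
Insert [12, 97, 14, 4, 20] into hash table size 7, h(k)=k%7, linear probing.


Insert 12: h=5 -> slot 5
Insert 97: h=6 -> slot 6
Insert 14: h=0 -> slot 0
Insert 4: h=4 -> slot 4
Insert 20: h=6, 2 probes -> slot 1

Table: [14, 20, None, None, 4, 12, 97]


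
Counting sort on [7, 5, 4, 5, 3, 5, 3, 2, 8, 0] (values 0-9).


Input: [7, 5, 4, 5, 3, 5, 3, 2, 8, 0]
Counts: [1, 0, 1, 2, 1, 3, 0, 1, 1, 0]

Sorted: [0, 2, 3, 3, 4, 5, 5, 5, 7, 8]


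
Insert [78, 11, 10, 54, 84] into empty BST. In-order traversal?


Insert 78: root
Insert 11: L from 78
Insert 10: L from 78 -> L from 11
Insert 54: L from 78 -> R from 11
Insert 84: R from 78

In-order: [10, 11, 54, 78, 84]


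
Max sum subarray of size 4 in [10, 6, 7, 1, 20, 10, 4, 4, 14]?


[0:4]: 24
[1:5]: 34
[2:6]: 38
[3:7]: 35
[4:8]: 38
[5:9]: 32

Max: 38 at [2:6]


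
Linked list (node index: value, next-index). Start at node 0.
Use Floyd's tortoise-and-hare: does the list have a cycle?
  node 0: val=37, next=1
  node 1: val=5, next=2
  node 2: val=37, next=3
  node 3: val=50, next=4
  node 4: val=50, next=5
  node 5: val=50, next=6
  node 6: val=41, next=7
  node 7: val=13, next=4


Floyd's tortoise (slow, +1) and hare (fast, +2):
  init: slow=0, fast=0
  step 1: slow=1, fast=2
  step 2: slow=2, fast=4
  step 3: slow=3, fast=6
  step 4: slow=4, fast=4
  slow == fast at node 4: cycle detected

Cycle: yes


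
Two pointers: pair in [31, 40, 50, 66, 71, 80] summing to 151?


lo=0(31)+hi=5(80)=111
lo=1(40)+hi=5(80)=120
lo=2(50)+hi=5(80)=130
lo=3(66)+hi=5(80)=146
lo=4(71)+hi=5(80)=151

Yes: 71+80=151


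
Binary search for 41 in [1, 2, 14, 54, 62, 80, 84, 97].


Step 1: lo=0, hi=7, mid=3, val=54
Step 2: lo=0, hi=2, mid=1, val=2
Step 3: lo=2, hi=2, mid=2, val=14

Not found


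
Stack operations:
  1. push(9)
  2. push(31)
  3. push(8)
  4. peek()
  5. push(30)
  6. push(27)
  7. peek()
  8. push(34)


push(9) -> [9]
push(31) -> [9, 31]
push(8) -> [9, 31, 8]
peek()->8
push(30) -> [9, 31, 8, 30]
push(27) -> [9, 31, 8, 30, 27]
peek()->27
push(34) -> [9, 31, 8, 30, 27, 34]

Final stack: [9, 31, 8, 30, 27, 34]


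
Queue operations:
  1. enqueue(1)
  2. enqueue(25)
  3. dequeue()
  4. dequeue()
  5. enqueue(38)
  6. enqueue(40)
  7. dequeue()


enqueue(1) -> [1]
enqueue(25) -> [1, 25]
dequeue()->1, [25]
dequeue()->25, []
enqueue(38) -> [38]
enqueue(40) -> [38, 40]
dequeue()->38, [40]

Final queue: [40]


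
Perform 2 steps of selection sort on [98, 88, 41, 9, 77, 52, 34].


Initial: [98, 88, 41, 9, 77, 52, 34]
Step 1: min=9 at 3
  Swap: [9, 88, 41, 98, 77, 52, 34]
Step 2: min=34 at 6
  Swap: [9, 34, 41, 98, 77, 52, 88]

After 2 steps: [9, 34, 41, 98, 77, 52, 88]


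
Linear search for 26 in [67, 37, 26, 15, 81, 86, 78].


i=0: 67!=26
i=1: 37!=26
i=2: 26==26 found!

Found at 2, 3 comps


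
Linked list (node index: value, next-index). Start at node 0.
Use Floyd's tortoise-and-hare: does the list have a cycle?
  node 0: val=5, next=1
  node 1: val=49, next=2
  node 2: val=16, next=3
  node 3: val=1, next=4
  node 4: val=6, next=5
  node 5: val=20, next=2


Floyd's tortoise (slow, +1) and hare (fast, +2):
  init: slow=0, fast=0
  step 1: slow=1, fast=2
  step 2: slow=2, fast=4
  step 3: slow=3, fast=2
  step 4: slow=4, fast=4
  slow == fast at node 4: cycle detected

Cycle: yes


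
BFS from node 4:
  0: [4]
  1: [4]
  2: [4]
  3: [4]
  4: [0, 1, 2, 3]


Visit 4, enqueue [0, 1, 2, 3]
Visit 0, enqueue []
Visit 1, enqueue []
Visit 2, enqueue []
Visit 3, enqueue []

BFS order: [4, 0, 1, 2, 3]


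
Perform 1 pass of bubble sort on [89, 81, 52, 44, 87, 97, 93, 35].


Initial: [89, 81, 52, 44, 87, 97, 93, 35]
Pass 1: [81, 52, 44, 87, 89, 93, 35, 97] (6 swaps)

After 1 pass: [81, 52, 44, 87, 89, 93, 35, 97]


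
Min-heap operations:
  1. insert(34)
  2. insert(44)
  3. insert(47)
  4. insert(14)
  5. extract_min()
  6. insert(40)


insert(34) -> [34]
insert(44) -> [34, 44]
insert(47) -> [34, 44, 47]
insert(14) -> [14, 34, 47, 44]
extract_min()->14, [34, 44, 47]
insert(40) -> [34, 40, 47, 44]

Final heap: [34, 40, 47, 44]


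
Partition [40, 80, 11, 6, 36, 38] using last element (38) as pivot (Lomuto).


Pivot: 38
  11 <= 38: swap -> [11, 80, 40, 6, 36, 38]
  6 <= 38: swap -> [11, 6, 40, 80, 36, 38]
  36 <= 38: swap -> [11, 6, 36, 80, 40, 38]
Place pivot at 3: [11, 6, 36, 38, 40, 80]

Partitioned: [11, 6, 36, 38, 40, 80]


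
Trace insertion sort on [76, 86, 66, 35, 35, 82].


Initial: [76, 86, 66, 35, 35, 82]
Insert 86: [76, 86, 66, 35, 35, 82]
Insert 66: [66, 76, 86, 35, 35, 82]
Insert 35: [35, 66, 76, 86, 35, 82]
Insert 35: [35, 35, 66, 76, 86, 82]
Insert 82: [35, 35, 66, 76, 82, 86]

Sorted: [35, 35, 66, 76, 82, 86]


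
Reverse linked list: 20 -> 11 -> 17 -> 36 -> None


Step 1: curr=20, set curr.next=prev(None) | reversed so far: 20
Step 2: curr=11, set curr.next=prev(20) | reversed so far: 11 -> 20
Step 3: curr=17, set curr.next=prev(11) | reversed so far: 17 -> 11 -> 20
Step 4: curr=36, set curr.next=prev(17) | reversed so far: 36 -> 17 -> 11 -> 20

36 -> 17 -> 11 -> 20 -> None


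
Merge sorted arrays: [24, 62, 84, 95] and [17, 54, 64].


Take 17 from B
Take 24 from A
Take 54 from B
Take 62 from A
Take 64 from B

Merged: [17, 24, 54, 62, 64, 84, 95]


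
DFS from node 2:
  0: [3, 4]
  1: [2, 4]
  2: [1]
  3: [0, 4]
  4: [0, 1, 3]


Visit 2, push [1]
Visit 1, push [4]
Visit 4, push [3, 0]
Visit 0, push [3]
Visit 3, push []

DFS order: [2, 1, 4, 0, 3]


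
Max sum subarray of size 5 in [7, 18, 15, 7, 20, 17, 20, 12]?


[0:5]: 67
[1:6]: 77
[2:7]: 79
[3:8]: 76

Max: 79 at [2:7]


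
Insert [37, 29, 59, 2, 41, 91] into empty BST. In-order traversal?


Insert 37: root
Insert 29: L from 37
Insert 59: R from 37
Insert 2: L from 37 -> L from 29
Insert 41: R from 37 -> L from 59
Insert 91: R from 37 -> R from 59

In-order: [2, 29, 37, 41, 59, 91]


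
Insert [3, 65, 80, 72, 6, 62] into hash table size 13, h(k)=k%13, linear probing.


Insert 3: h=3 -> slot 3
Insert 65: h=0 -> slot 0
Insert 80: h=2 -> slot 2
Insert 72: h=7 -> slot 7
Insert 6: h=6 -> slot 6
Insert 62: h=10 -> slot 10

Table: [65, None, 80, 3, None, None, 6, 72, None, None, 62, None, None]


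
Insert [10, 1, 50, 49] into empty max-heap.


Insert 10: [10]
Insert 1: [10, 1]
Insert 50: [50, 1, 10]
Insert 49: [50, 49, 10, 1]

Final heap: [50, 49, 10, 1]


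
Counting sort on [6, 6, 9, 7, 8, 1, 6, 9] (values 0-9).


Input: [6, 6, 9, 7, 8, 1, 6, 9]
Counts: [0, 1, 0, 0, 0, 0, 3, 1, 1, 2]

Sorted: [1, 6, 6, 6, 7, 8, 9, 9]


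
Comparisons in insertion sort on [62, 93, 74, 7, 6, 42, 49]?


Algorithm: insertion sort
Input: [62, 93, 74, 7, 6, 42, 49]
Sorted: [6, 7, 42, 49, 62, 74, 93]

18


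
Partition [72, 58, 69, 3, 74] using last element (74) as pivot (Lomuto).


Pivot: 74
  72 <= 74: advance i (no swap)
  58 <= 74: advance i (no swap)
  69 <= 74: advance i (no swap)
  3 <= 74: advance i (no swap)
Place pivot at 4: [72, 58, 69, 3, 74]

Partitioned: [72, 58, 69, 3, 74]


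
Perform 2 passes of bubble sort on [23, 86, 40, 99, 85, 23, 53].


Initial: [23, 86, 40, 99, 85, 23, 53]
Pass 1: [23, 40, 86, 85, 23, 53, 99] (4 swaps)
Pass 2: [23, 40, 85, 23, 53, 86, 99] (3 swaps)

After 2 passes: [23, 40, 85, 23, 53, 86, 99]


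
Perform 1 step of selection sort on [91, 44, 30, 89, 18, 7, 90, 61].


Initial: [91, 44, 30, 89, 18, 7, 90, 61]
Step 1: min=7 at 5
  Swap: [7, 44, 30, 89, 18, 91, 90, 61]

After 1 step: [7, 44, 30, 89, 18, 91, 90, 61]


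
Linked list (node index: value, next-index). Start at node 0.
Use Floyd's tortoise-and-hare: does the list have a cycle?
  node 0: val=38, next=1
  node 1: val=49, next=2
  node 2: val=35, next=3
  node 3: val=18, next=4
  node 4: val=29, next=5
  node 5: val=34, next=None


Floyd's tortoise (slow, +1) and hare (fast, +2):
  init: slow=0, fast=0
  step 1: slow=1, fast=2
  step 2: slow=2, fast=4
  step 3: fast 4->5->None, no cycle

Cycle: no


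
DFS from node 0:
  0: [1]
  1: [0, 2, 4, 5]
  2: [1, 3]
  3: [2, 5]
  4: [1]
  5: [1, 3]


Visit 0, push [1]
Visit 1, push [5, 4, 2]
Visit 2, push [3]
Visit 3, push [5]
Visit 5, push []
Visit 4, push []

DFS order: [0, 1, 2, 3, 5, 4]


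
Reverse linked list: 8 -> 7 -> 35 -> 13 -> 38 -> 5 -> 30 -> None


Step 1: curr=8, set curr.next=prev(None) | reversed so far: 8
Step 2: curr=7, set curr.next=prev(8) | reversed so far: 7 -> 8
Step 3: curr=35, set curr.next=prev(7) | reversed so far: 35 -> 7 -> 8
Step 4: curr=13, set curr.next=prev(35) | reversed so far: 13 -> 35 -> 7 -> 8
Step 5: curr=38, set curr.next=prev(13) | reversed so far: 38 -> 13 -> 35 -> 7 -> 8
Step 6: curr=5, set curr.next=prev(38) | reversed so far: 5 -> 38 -> 13 -> 35 -> 7 -> 8
Step 7: curr=30, set curr.next=prev(5) | reversed so far: 30 -> 5 -> 38 -> 13 -> 35 -> 7 -> 8

30 -> 5 -> 38 -> 13 -> 35 -> 7 -> 8 -> None


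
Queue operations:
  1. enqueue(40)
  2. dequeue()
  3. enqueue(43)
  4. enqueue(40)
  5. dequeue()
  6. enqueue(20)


enqueue(40) -> [40]
dequeue()->40, []
enqueue(43) -> [43]
enqueue(40) -> [43, 40]
dequeue()->43, [40]
enqueue(20) -> [40, 20]

Final queue: [40, 20]


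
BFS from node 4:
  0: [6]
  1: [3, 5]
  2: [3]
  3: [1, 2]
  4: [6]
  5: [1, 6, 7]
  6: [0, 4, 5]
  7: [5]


Visit 4, enqueue [6]
Visit 6, enqueue [0, 5]
Visit 0, enqueue []
Visit 5, enqueue [1, 7]
Visit 1, enqueue [3]
Visit 7, enqueue []
Visit 3, enqueue [2]
Visit 2, enqueue []

BFS order: [4, 6, 0, 5, 1, 7, 3, 2]


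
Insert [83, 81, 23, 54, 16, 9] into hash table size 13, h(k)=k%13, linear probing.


Insert 83: h=5 -> slot 5
Insert 81: h=3 -> slot 3
Insert 23: h=10 -> slot 10
Insert 54: h=2 -> slot 2
Insert 16: h=3, 1 probes -> slot 4
Insert 9: h=9 -> slot 9

Table: [None, None, 54, 81, 16, 83, None, None, None, 9, 23, None, None]


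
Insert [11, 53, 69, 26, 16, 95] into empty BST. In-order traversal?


Insert 11: root
Insert 53: R from 11
Insert 69: R from 11 -> R from 53
Insert 26: R from 11 -> L from 53
Insert 16: R from 11 -> L from 53 -> L from 26
Insert 95: R from 11 -> R from 53 -> R from 69

In-order: [11, 16, 26, 53, 69, 95]


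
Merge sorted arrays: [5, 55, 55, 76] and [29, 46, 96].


Take 5 from A
Take 29 from B
Take 46 from B
Take 55 from A
Take 55 from A
Take 76 from A

Merged: [5, 29, 46, 55, 55, 76, 96]


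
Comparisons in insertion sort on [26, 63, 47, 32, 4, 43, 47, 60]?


Algorithm: insertion sort
Input: [26, 63, 47, 32, 4, 43, 47, 60]
Sorted: [4, 26, 32, 43, 47, 47, 60, 63]

17


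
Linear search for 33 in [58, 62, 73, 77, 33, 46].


i=0: 58!=33
i=1: 62!=33
i=2: 73!=33
i=3: 77!=33
i=4: 33==33 found!

Found at 4, 5 comps


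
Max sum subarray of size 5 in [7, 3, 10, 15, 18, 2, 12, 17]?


[0:5]: 53
[1:6]: 48
[2:7]: 57
[3:8]: 64

Max: 64 at [3:8]


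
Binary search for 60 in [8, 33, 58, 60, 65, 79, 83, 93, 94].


Step 1: lo=0, hi=8, mid=4, val=65
Step 2: lo=0, hi=3, mid=1, val=33
Step 3: lo=2, hi=3, mid=2, val=58
Step 4: lo=3, hi=3, mid=3, val=60

Found at index 3


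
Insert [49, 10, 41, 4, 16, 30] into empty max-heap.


Insert 49: [49]
Insert 10: [49, 10]
Insert 41: [49, 10, 41]
Insert 4: [49, 10, 41, 4]
Insert 16: [49, 16, 41, 4, 10]
Insert 30: [49, 16, 41, 4, 10, 30]

Final heap: [49, 16, 41, 4, 10, 30]


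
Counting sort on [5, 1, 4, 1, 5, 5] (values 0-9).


Input: [5, 1, 4, 1, 5, 5]
Counts: [0, 2, 0, 0, 1, 3, 0, 0, 0, 0]

Sorted: [1, 1, 4, 5, 5, 5]


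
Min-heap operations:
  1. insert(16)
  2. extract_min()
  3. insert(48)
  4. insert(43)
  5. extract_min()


insert(16) -> [16]
extract_min()->16, []
insert(48) -> [48]
insert(43) -> [43, 48]
extract_min()->43, [48]

Final heap: [48]


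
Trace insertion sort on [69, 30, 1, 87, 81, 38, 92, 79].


Initial: [69, 30, 1, 87, 81, 38, 92, 79]
Insert 30: [30, 69, 1, 87, 81, 38, 92, 79]
Insert 1: [1, 30, 69, 87, 81, 38, 92, 79]
Insert 87: [1, 30, 69, 87, 81, 38, 92, 79]
Insert 81: [1, 30, 69, 81, 87, 38, 92, 79]
Insert 38: [1, 30, 38, 69, 81, 87, 92, 79]
Insert 92: [1, 30, 38, 69, 81, 87, 92, 79]
Insert 79: [1, 30, 38, 69, 79, 81, 87, 92]

Sorted: [1, 30, 38, 69, 79, 81, 87, 92]


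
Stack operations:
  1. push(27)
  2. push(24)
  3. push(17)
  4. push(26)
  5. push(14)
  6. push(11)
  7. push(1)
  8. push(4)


push(27) -> [27]
push(24) -> [27, 24]
push(17) -> [27, 24, 17]
push(26) -> [27, 24, 17, 26]
push(14) -> [27, 24, 17, 26, 14]
push(11) -> [27, 24, 17, 26, 14, 11]
push(1) -> [27, 24, 17, 26, 14, 11, 1]
push(4) -> [27, 24, 17, 26, 14, 11, 1, 4]

Final stack: [27, 24, 17, 26, 14, 11, 1, 4]


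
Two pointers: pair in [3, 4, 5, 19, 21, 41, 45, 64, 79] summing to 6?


lo=0(3)+hi=8(79)=82
lo=0(3)+hi=7(64)=67
lo=0(3)+hi=6(45)=48
lo=0(3)+hi=5(41)=44
lo=0(3)+hi=4(21)=24
lo=0(3)+hi=3(19)=22
lo=0(3)+hi=2(5)=8
lo=0(3)+hi=1(4)=7

No pair found


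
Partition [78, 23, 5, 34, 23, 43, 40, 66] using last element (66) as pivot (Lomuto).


Pivot: 66
  23 <= 66: swap -> [23, 78, 5, 34, 23, 43, 40, 66]
  5 <= 66: swap -> [23, 5, 78, 34, 23, 43, 40, 66]
  34 <= 66: swap -> [23, 5, 34, 78, 23, 43, 40, 66]
  23 <= 66: swap -> [23, 5, 34, 23, 78, 43, 40, 66]
  43 <= 66: swap -> [23, 5, 34, 23, 43, 78, 40, 66]
  40 <= 66: swap -> [23, 5, 34, 23, 43, 40, 78, 66]
Place pivot at 6: [23, 5, 34, 23, 43, 40, 66, 78]

Partitioned: [23, 5, 34, 23, 43, 40, 66, 78]


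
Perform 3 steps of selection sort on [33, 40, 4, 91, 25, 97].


Initial: [33, 40, 4, 91, 25, 97]
Step 1: min=4 at 2
  Swap: [4, 40, 33, 91, 25, 97]
Step 2: min=25 at 4
  Swap: [4, 25, 33, 91, 40, 97]
Step 3: min=33 at 2
  Swap: [4, 25, 33, 91, 40, 97]

After 3 steps: [4, 25, 33, 91, 40, 97]


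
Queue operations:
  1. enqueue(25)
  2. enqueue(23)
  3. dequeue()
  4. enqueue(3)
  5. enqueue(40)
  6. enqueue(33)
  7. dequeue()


enqueue(25) -> [25]
enqueue(23) -> [25, 23]
dequeue()->25, [23]
enqueue(3) -> [23, 3]
enqueue(40) -> [23, 3, 40]
enqueue(33) -> [23, 3, 40, 33]
dequeue()->23, [3, 40, 33]

Final queue: [3, 40, 33]


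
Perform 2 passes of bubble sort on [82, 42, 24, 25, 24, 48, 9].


Initial: [82, 42, 24, 25, 24, 48, 9]
Pass 1: [42, 24, 25, 24, 48, 9, 82] (6 swaps)
Pass 2: [24, 25, 24, 42, 9, 48, 82] (4 swaps)

After 2 passes: [24, 25, 24, 42, 9, 48, 82]


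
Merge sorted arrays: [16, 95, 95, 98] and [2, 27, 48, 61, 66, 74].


Take 2 from B
Take 16 from A
Take 27 from B
Take 48 from B
Take 61 from B
Take 66 from B
Take 74 from B

Merged: [2, 16, 27, 48, 61, 66, 74, 95, 95, 98]


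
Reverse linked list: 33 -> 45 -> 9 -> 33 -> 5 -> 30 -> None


Step 1: curr=33, set curr.next=prev(None) | reversed so far: 33
Step 2: curr=45, set curr.next=prev(33) | reversed so far: 45 -> 33
Step 3: curr=9, set curr.next=prev(45) | reversed so far: 9 -> 45 -> 33
Step 4: curr=33, set curr.next=prev(9) | reversed so far: 33 -> 9 -> 45 -> 33
Step 5: curr=5, set curr.next=prev(33) | reversed so far: 5 -> 33 -> 9 -> 45 -> 33
Step 6: curr=30, set curr.next=prev(5) | reversed so far: 30 -> 5 -> 33 -> 9 -> 45 -> 33

30 -> 5 -> 33 -> 9 -> 45 -> 33 -> None


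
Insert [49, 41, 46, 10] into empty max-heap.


Insert 49: [49]
Insert 41: [49, 41]
Insert 46: [49, 41, 46]
Insert 10: [49, 41, 46, 10]

Final heap: [49, 41, 46, 10]


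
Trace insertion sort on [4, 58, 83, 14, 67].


Initial: [4, 58, 83, 14, 67]
Insert 58: [4, 58, 83, 14, 67]
Insert 83: [4, 58, 83, 14, 67]
Insert 14: [4, 14, 58, 83, 67]
Insert 67: [4, 14, 58, 67, 83]

Sorted: [4, 14, 58, 67, 83]


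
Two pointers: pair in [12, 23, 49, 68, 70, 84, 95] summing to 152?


lo=0(12)+hi=6(95)=107
lo=1(23)+hi=6(95)=118
lo=2(49)+hi=6(95)=144
lo=3(68)+hi=6(95)=163
lo=3(68)+hi=5(84)=152

Yes: 68+84=152


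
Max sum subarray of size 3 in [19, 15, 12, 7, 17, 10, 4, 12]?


[0:3]: 46
[1:4]: 34
[2:5]: 36
[3:6]: 34
[4:7]: 31
[5:8]: 26

Max: 46 at [0:3]


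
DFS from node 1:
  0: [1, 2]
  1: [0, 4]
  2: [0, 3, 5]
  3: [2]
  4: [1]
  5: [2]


Visit 1, push [4, 0]
Visit 0, push [2]
Visit 2, push [5, 3]
Visit 3, push []
Visit 5, push []
Visit 4, push []

DFS order: [1, 0, 2, 3, 5, 4]


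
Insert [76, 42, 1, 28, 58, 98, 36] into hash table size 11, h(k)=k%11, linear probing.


Insert 76: h=10 -> slot 10
Insert 42: h=9 -> slot 9
Insert 1: h=1 -> slot 1
Insert 28: h=6 -> slot 6
Insert 58: h=3 -> slot 3
Insert 98: h=10, 1 probes -> slot 0
Insert 36: h=3, 1 probes -> slot 4

Table: [98, 1, None, 58, 36, None, 28, None, None, 42, 76]


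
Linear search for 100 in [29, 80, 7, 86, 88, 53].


i=0: 29!=100
i=1: 80!=100
i=2: 7!=100
i=3: 86!=100
i=4: 88!=100
i=5: 53!=100

Not found, 6 comps


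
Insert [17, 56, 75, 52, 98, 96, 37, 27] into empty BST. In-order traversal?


Insert 17: root
Insert 56: R from 17
Insert 75: R from 17 -> R from 56
Insert 52: R from 17 -> L from 56
Insert 98: R from 17 -> R from 56 -> R from 75
Insert 96: R from 17 -> R from 56 -> R from 75 -> L from 98
Insert 37: R from 17 -> L from 56 -> L from 52
Insert 27: R from 17 -> L from 56 -> L from 52 -> L from 37

In-order: [17, 27, 37, 52, 56, 75, 96, 98]


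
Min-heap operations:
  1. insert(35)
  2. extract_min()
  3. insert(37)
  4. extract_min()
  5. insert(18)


insert(35) -> [35]
extract_min()->35, []
insert(37) -> [37]
extract_min()->37, []
insert(18) -> [18]

Final heap: [18]


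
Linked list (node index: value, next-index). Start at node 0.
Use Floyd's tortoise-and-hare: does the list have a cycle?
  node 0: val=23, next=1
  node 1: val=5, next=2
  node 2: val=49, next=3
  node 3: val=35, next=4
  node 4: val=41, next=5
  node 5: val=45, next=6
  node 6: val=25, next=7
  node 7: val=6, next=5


Floyd's tortoise (slow, +1) and hare (fast, +2):
  init: slow=0, fast=0
  step 1: slow=1, fast=2
  step 2: slow=2, fast=4
  step 3: slow=3, fast=6
  step 4: slow=4, fast=5
  step 5: slow=5, fast=7
  step 6: slow=6, fast=6
  slow == fast at node 6: cycle detected

Cycle: yes


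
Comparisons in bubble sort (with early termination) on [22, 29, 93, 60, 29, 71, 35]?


Algorithm: bubble sort (with early termination)
Input: [22, 29, 93, 60, 29, 71, 35]
Sorted: [22, 29, 29, 35, 60, 71, 93]

18


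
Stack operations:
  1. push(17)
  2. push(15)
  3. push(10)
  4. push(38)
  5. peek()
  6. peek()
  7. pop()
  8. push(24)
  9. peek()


push(17) -> [17]
push(15) -> [17, 15]
push(10) -> [17, 15, 10]
push(38) -> [17, 15, 10, 38]
peek()->38
peek()->38
pop()->38, [17, 15, 10]
push(24) -> [17, 15, 10, 24]
peek()->24

Final stack: [17, 15, 10, 24]


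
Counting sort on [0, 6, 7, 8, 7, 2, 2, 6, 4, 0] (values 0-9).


Input: [0, 6, 7, 8, 7, 2, 2, 6, 4, 0]
Counts: [2, 0, 2, 0, 1, 0, 2, 2, 1, 0]

Sorted: [0, 0, 2, 2, 4, 6, 6, 7, 7, 8]


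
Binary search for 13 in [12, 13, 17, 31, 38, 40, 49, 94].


Step 1: lo=0, hi=7, mid=3, val=31
Step 2: lo=0, hi=2, mid=1, val=13

Found at index 1


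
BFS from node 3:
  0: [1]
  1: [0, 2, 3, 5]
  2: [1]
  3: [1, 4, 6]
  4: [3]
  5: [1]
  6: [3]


Visit 3, enqueue [1, 4, 6]
Visit 1, enqueue [0, 2, 5]
Visit 4, enqueue []
Visit 6, enqueue []
Visit 0, enqueue []
Visit 2, enqueue []
Visit 5, enqueue []

BFS order: [3, 1, 4, 6, 0, 2, 5]


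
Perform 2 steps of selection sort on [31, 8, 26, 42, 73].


Initial: [31, 8, 26, 42, 73]
Step 1: min=8 at 1
  Swap: [8, 31, 26, 42, 73]
Step 2: min=26 at 2
  Swap: [8, 26, 31, 42, 73]

After 2 steps: [8, 26, 31, 42, 73]


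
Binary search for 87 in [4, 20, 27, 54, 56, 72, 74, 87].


Step 1: lo=0, hi=7, mid=3, val=54
Step 2: lo=4, hi=7, mid=5, val=72
Step 3: lo=6, hi=7, mid=6, val=74
Step 4: lo=7, hi=7, mid=7, val=87

Found at index 7


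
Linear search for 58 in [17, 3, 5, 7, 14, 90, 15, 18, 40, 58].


i=0: 17!=58
i=1: 3!=58
i=2: 5!=58
i=3: 7!=58
i=4: 14!=58
i=5: 90!=58
i=6: 15!=58
i=7: 18!=58
i=8: 40!=58
i=9: 58==58 found!

Found at 9, 10 comps


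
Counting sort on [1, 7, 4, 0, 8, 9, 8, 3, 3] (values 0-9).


Input: [1, 7, 4, 0, 8, 9, 8, 3, 3]
Counts: [1, 1, 0, 2, 1, 0, 0, 1, 2, 1]

Sorted: [0, 1, 3, 3, 4, 7, 8, 8, 9]


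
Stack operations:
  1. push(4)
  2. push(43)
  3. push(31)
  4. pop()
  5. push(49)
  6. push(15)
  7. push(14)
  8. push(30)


push(4) -> [4]
push(43) -> [4, 43]
push(31) -> [4, 43, 31]
pop()->31, [4, 43]
push(49) -> [4, 43, 49]
push(15) -> [4, 43, 49, 15]
push(14) -> [4, 43, 49, 15, 14]
push(30) -> [4, 43, 49, 15, 14, 30]

Final stack: [4, 43, 49, 15, 14, 30]


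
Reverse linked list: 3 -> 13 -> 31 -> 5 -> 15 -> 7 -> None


Step 1: curr=3, set curr.next=prev(None) | reversed so far: 3
Step 2: curr=13, set curr.next=prev(3) | reversed so far: 13 -> 3
Step 3: curr=31, set curr.next=prev(13) | reversed so far: 31 -> 13 -> 3
Step 4: curr=5, set curr.next=prev(31) | reversed so far: 5 -> 31 -> 13 -> 3
Step 5: curr=15, set curr.next=prev(5) | reversed so far: 15 -> 5 -> 31 -> 13 -> 3
Step 6: curr=7, set curr.next=prev(15) | reversed so far: 7 -> 15 -> 5 -> 31 -> 13 -> 3

7 -> 15 -> 5 -> 31 -> 13 -> 3 -> None


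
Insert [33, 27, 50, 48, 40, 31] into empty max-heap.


Insert 33: [33]
Insert 27: [33, 27]
Insert 50: [50, 27, 33]
Insert 48: [50, 48, 33, 27]
Insert 40: [50, 48, 33, 27, 40]
Insert 31: [50, 48, 33, 27, 40, 31]

Final heap: [50, 48, 33, 27, 40, 31]


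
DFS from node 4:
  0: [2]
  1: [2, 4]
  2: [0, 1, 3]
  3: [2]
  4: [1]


Visit 4, push [1]
Visit 1, push [2]
Visit 2, push [3, 0]
Visit 0, push []
Visit 3, push []

DFS order: [4, 1, 2, 0, 3]


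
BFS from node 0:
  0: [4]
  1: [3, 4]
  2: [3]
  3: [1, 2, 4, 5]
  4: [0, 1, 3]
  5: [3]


Visit 0, enqueue [4]
Visit 4, enqueue [1, 3]
Visit 1, enqueue []
Visit 3, enqueue [2, 5]
Visit 2, enqueue []
Visit 5, enqueue []

BFS order: [0, 4, 1, 3, 2, 5]


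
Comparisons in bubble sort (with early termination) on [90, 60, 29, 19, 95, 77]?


Algorithm: bubble sort (with early termination)
Input: [90, 60, 29, 19, 95, 77]
Sorted: [19, 29, 60, 77, 90, 95]

14


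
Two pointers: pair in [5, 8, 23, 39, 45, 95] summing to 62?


lo=0(5)+hi=5(95)=100
lo=0(5)+hi=4(45)=50
lo=1(8)+hi=4(45)=53
lo=2(23)+hi=4(45)=68
lo=2(23)+hi=3(39)=62

Yes: 23+39=62


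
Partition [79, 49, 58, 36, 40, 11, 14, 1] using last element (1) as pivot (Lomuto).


Pivot: 1
Place pivot at 0: [1, 49, 58, 36, 40, 11, 14, 79]

Partitioned: [1, 49, 58, 36, 40, 11, 14, 79]


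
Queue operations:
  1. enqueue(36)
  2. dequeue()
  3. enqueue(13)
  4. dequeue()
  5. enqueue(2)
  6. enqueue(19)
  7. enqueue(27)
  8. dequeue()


enqueue(36) -> [36]
dequeue()->36, []
enqueue(13) -> [13]
dequeue()->13, []
enqueue(2) -> [2]
enqueue(19) -> [2, 19]
enqueue(27) -> [2, 19, 27]
dequeue()->2, [19, 27]

Final queue: [19, 27]


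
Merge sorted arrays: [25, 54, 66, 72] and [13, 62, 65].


Take 13 from B
Take 25 from A
Take 54 from A
Take 62 from B
Take 65 from B

Merged: [13, 25, 54, 62, 65, 66, 72]


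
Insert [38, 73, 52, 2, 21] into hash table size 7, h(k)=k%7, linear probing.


Insert 38: h=3 -> slot 3
Insert 73: h=3, 1 probes -> slot 4
Insert 52: h=3, 2 probes -> slot 5
Insert 2: h=2 -> slot 2
Insert 21: h=0 -> slot 0

Table: [21, None, 2, 38, 73, 52, None]


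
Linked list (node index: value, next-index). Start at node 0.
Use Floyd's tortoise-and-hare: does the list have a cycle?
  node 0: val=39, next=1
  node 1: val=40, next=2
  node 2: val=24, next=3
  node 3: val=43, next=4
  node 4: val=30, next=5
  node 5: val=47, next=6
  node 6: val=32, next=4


Floyd's tortoise (slow, +1) and hare (fast, +2):
  init: slow=0, fast=0
  step 1: slow=1, fast=2
  step 2: slow=2, fast=4
  step 3: slow=3, fast=6
  step 4: slow=4, fast=5
  step 5: slow=5, fast=4
  step 6: slow=6, fast=6
  slow == fast at node 6: cycle detected

Cycle: yes


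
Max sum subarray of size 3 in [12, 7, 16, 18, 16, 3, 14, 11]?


[0:3]: 35
[1:4]: 41
[2:5]: 50
[3:6]: 37
[4:7]: 33
[5:8]: 28

Max: 50 at [2:5]


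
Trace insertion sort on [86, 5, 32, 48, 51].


Initial: [86, 5, 32, 48, 51]
Insert 5: [5, 86, 32, 48, 51]
Insert 32: [5, 32, 86, 48, 51]
Insert 48: [5, 32, 48, 86, 51]
Insert 51: [5, 32, 48, 51, 86]

Sorted: [5, 32, 48, 51, 86]


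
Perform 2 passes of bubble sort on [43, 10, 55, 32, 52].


Initial: [43, 10, 55, 32, 52]
Pass 1: [10, 43, 32, 52, 55] (3 swaps)
Pass 2: [10, 32, 43, 52, 55] (1 swaps)

After 2 passes: [10, 32, 43, 52, 55]


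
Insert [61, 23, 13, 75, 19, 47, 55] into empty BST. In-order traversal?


Insert 61: root
Insert 23: L from 61
Insert 13: L from 61 -> L from 23
Insert 75: R from 61
Insert 19: L from 61 -> L from 23 -> R from 13
Insert 47: L from 61 -> R from 23
Insert 55: L from 61 -> R from 23 -> R from 47

In-order: [13, 19, 23, 47, 55, 61, 75]


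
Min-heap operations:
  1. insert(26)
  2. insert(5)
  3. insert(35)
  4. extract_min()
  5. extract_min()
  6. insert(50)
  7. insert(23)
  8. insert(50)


insert(26) -> [26]
insert(5) -> [5, 26]
insert(35) -> [5, 26, 35]
extract_min()->5, [26, 35]
extract_min()->26, [35]
insert(50) -> [35, 50]
insert(23) -> [23, 50, 35]
insert(50) -> [23, 50, 35, 50]

Final heap: [23, 50, 35, 50]


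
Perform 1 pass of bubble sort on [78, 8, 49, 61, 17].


Initial: [78, 8, 49, 61, 17]
Pass 1: [8, 49, 61, 17, 78] (4 swaps)

After 1 pass: [8, 49, 61, 17, 78]


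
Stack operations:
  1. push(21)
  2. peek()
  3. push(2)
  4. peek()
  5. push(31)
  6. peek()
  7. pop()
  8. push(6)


push(21) -> [21]
peek()->21
push(2) -> [21, 2]
peek()->2
push(31) -> [21, 2, 31]
peek()->31
pop()->31, [21, 2]
push(6) -> [21, 2, 6]

Final stack: [21, 2, 6]


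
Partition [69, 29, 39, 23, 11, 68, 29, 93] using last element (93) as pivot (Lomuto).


Pivot: 93
  69 <= 93: advance i (no swap)
  29 <= 93: advance i (no swap)
  39 <= 93: advance i (no swap)
  23 <= 93: advance i (no swap)
  11 <= 93: advance i (no swap)
  68 <= 93: advance i (no swap)
  29 <= 93: advance i (no swap)
Place pivot at 7: [69, 29, 39, 23, 11, 68, 29, 93]

Partitioned: [69, 29, 39, 23, 11, 68, 29, 93]
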